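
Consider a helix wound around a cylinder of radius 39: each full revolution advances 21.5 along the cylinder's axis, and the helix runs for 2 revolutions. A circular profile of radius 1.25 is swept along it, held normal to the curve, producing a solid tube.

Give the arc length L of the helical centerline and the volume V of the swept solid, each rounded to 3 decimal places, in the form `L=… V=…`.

2πR = 2π·39 = 245.044227
per-turn = √(245.044227² + 21.5²) = √(60046.6732 + 462.25) = √60508.9232 = 245.985616
L = 2 × 245.985616 = 491.971232
V = π·1.25² × L = 4.908739 × 491.971232 = 2414.958136

L=491.971 V=2414.958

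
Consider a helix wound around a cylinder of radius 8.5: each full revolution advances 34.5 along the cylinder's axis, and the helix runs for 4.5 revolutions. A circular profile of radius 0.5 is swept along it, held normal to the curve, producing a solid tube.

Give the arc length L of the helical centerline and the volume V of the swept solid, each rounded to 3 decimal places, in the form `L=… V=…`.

2πR = 2π·8.5 = 53.407075
per-turn = √(53.407075² + 34.5²) = √(2852.3157 + 1190.25) = √4042.5657 = 63.581174
L = 4.5 × 63.581174 = 286.115282
V = π·0.5² × L = 0.785398 × 286.115282 = 224.714417

L=286.115 V=224.714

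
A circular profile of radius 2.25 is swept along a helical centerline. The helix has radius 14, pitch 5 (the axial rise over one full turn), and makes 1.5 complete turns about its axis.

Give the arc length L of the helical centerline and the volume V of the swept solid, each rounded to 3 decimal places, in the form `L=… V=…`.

2πR = 2π·14 = 87.964594
per-turn = √(87.964594² + 5²) = √(7737.7699 + 25) = √7762.7699 = 88.106582
L = 1.5 × 88.106582 = 132.159873
V = π·2.25² × L = 15.904313 × 132.159873 = 2101.911969

L=132.160 V=2101.912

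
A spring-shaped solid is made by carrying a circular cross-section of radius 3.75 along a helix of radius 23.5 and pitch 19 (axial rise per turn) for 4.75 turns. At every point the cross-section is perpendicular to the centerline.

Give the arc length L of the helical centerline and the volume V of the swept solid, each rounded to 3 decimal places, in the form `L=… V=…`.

2πR = 2π·23.5 = 147.654855
per-turn = √(147.654855² + 19²) = √(21801.9561 + 361) = √22162.9561 = 148.872281
L = 4.75 × 148.872281 = 707.143336
V = π·3.75² × L = 44.178647 × 707.143336 = 31240.635597

L=707.143 V=31240.636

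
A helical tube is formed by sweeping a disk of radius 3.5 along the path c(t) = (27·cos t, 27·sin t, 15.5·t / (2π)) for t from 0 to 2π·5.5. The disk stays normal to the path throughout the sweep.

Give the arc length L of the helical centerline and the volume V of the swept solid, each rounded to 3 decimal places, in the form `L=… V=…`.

2πR = 2π·27 = 169.646003
per-turn = √(169.646003² + 15.5²) = √(28779.7664 + 240.25) = √29020.0164 = 170.352624
L = 5.5 × 170.352624 = 936.939431
V = π·3.5² × L = 38.484510 × 936.939431 = 36057.654903

L=936.939 V=36057.655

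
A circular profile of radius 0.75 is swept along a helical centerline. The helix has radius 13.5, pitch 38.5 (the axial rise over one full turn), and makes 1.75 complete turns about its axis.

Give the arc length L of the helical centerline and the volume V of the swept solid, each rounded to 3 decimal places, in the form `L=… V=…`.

2πR = 2π·13.5 = 84.823002
per-turn = √(84.823002² + 38.5²) = √(7194.9416 + 1482.25) = √8677.1916 = 93.151444
L = 1.75 × 93.151444 = 163.015028
V = π·0.75² × L = 1.767146 × 163.015028 = 288.071333

L=163.015 V=288.071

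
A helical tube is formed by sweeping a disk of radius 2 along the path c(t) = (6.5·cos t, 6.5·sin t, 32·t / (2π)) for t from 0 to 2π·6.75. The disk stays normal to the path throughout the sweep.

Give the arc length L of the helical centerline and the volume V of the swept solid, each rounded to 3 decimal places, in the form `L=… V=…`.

2πR = 2π·6.5 = 40.840704
per-turn = √(40.840704² + 32²) = √(1667.9631 + 1024) = √2691.9631 = 51.884132
L = 6.75 × 51.884132 = 350.217890
V = π·2² × L = 12.566371 × 350.217890 = 4400.967806

L=350.218 V=4400.968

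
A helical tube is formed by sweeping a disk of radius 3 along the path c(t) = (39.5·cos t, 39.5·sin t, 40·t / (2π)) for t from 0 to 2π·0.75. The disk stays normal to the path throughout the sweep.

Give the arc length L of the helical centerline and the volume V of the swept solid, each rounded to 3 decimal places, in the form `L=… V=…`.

L=188.541 V=5330.883

2πR = 2π·39.5 = 248.185820
per-turn = √(248.185820² + 40²) = √(61596.2011 + 1600) = √63196.2011 = 251.388546
L = 0.75 × 251.388546 = 188.541410
V = π·3² × L = 28.274334 × 188.541410 = 5330.882763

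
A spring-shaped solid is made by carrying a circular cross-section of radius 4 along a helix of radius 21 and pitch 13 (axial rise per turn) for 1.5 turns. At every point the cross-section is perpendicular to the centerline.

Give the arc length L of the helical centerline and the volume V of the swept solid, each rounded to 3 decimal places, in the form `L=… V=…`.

2πR = 2π·21 = 131.946891
per-turn = √(131.946891² + 13²) = √(17409.9822 + 169) = √17578.9822 = 132.585754
L = 1.5 × 132.585754 = 198.878631
V = π·4² × L = 50.265482 × 198.878631 = 9996.730338

L=198.879 V=9996.730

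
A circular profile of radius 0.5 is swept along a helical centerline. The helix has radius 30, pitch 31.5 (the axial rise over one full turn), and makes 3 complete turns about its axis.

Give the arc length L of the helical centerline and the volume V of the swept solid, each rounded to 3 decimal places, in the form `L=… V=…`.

L=573.328 V=450.291

2πR = 2π·30 = 188.495559
per-turn = √(188.495559² + 31.5²) = √(35530.5758 + 992.25) = √36522.8258 = 191.109460
L = 3 × 191.109460 = 573.328381
V = π·0.5² × L = 0.785398 × 573.328381 = 450.291058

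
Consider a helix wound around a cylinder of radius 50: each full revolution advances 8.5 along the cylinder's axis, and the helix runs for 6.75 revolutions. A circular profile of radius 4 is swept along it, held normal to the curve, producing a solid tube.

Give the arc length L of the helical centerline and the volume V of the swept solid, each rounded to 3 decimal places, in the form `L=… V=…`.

L=2121.351 V=106630.735

2πR = 2π·50 = 314.159265
per-turn = √(314.159265² + 8.5²) = √(98696.0440 + 72.25) = √98768.2940 = 314.274234
L = 6.75 × 314.274234 = 2121.351078
V = π·4² × L = 50.265482 × 2121.351078 = 106630.735394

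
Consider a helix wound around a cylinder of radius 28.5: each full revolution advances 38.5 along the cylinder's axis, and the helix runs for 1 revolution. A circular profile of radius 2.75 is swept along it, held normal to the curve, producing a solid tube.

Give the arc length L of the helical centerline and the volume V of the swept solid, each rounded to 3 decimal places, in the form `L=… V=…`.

2πR = 2π·28.5 = 179.070781
per-turn = √(179.070781² + 38.5²) = √(32066.3447 + 1482.25) = √33548.5947 = 183.162755
L = 1 × 183.162755 = 183.162755
V = π·2.75² × L = 23.758294 × 183.162755 = 4351.634656

L=183.163 V=4351.635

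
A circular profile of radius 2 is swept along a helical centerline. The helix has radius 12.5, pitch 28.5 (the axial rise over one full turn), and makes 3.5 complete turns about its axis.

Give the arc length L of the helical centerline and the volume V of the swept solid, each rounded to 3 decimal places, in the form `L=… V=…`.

2πR = 2π·12.5 = 78.539816
per-turn = √(78.539816² + 28.5²) = √(6168.5028 + 812.25) = √6980.7528 = 83.550899
L = 3.5 × 83.550899 = 292.428147
V = π·2² × L = 12.566371 × 292.428147 = 3674.760474

L=292.428 V=3674.760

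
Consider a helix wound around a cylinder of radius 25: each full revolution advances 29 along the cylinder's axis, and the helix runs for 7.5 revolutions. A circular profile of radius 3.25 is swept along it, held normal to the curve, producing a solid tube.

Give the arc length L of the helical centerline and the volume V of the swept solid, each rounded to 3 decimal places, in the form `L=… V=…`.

2πR = 2π·25 = 157.079633
per-turn = √(157.079633² + 29²) = √(24674.0110 + 841) = √25515.0110 = 159.734189
L = 7.5 × 159.734189 = 1198.006414
V = π·3.25² × L = 33.183072 × 1198.006414 = 39753.533588

L=1198.006 V=39753.534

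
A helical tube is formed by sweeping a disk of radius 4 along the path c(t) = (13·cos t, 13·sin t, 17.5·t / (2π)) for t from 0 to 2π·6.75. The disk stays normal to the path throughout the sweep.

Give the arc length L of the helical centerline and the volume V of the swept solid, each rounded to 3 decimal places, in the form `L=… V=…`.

L=563.862 V=28342.771

2πR = 2π·13 = 81.681409
per-turn = √(81.681409² + 17.5²) = √(6671.8526 + 306.25) = √6978.1026 = 83.535038
L = 6.75 × 83.535038 = 563.861507
V = π·4² × L = 50.265482 × 563.861507 = 28342.770666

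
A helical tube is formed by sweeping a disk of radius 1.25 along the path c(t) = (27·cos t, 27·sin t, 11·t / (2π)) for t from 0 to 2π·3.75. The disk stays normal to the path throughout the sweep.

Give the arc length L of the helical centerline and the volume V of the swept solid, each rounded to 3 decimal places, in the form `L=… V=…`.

L=637.508 V=3129.362

2πR = 2π·27 = 169.646003
per-turn = √(169.646003² + 11²) = √(28779.7664 + 121) = √28900.7664 = 170.002254
L = 3.75 × 170.002254 = 637.508453
V = π·1.25² × L = 4.908739 × 637.508453 = 3129.362302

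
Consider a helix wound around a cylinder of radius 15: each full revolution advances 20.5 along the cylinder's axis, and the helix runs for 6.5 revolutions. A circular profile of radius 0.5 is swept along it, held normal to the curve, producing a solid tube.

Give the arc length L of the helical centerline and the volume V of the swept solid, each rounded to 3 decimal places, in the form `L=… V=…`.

L=626.935 V=492.393

2πR = 2π·15 = 94.247780
per-turn = √(94.247780² + 20.5²) = √(8882.6440 + 420.25) = √9302.8940 = 96.451511
L = 6.5 × 96.451511 = 626.934821
V = π·0.5² × L = 0.785398 × 626.934821 = 492.393457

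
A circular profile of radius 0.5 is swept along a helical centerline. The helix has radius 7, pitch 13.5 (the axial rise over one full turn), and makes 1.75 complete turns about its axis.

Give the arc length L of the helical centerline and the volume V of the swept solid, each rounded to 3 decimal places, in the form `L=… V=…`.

2πR = 2π·7 = 43.982297
per-turn = √(43.982297² + 13.5²) = √(1934.4425 + 182.25) = √2116.6925 = 46.007526
L = 1.75 × 46.007526 = 80.513171
V = π·0.5² × L = 0.785398 × 80.513171 = 63.234896

L=80.513 V=63.235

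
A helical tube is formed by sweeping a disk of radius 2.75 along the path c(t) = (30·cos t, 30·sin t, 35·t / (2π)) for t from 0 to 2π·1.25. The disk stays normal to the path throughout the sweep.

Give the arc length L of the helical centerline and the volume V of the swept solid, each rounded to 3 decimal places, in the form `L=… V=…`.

L=239.647 V=5693.599

2πR = 2π·30 = 188.495559
per-turn = √(188.495559² + 35²) = √(35530.5758 + 1225) = √36755.5758 = 191.717438
L = 1.25 × 191.717438 = 239.646797
V = π·2.75² × L = 23.758294 × 239.646797 = 5693.599163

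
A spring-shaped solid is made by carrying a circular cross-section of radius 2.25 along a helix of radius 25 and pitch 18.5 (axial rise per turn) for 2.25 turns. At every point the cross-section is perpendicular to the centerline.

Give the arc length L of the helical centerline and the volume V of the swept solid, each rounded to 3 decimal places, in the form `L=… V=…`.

L=355.872 V=5659.898

2πR = 2π·25 = 157.079633
per-turn = √(157.079633² + 18.5²) = √(24674.0110 + 342.25) = √25016.2610 = 158.165296
L = 2.25 × 158.165296 = 355.871917
V = π·2.25² × L = 15.904313 × 355.871917 = 5659.898288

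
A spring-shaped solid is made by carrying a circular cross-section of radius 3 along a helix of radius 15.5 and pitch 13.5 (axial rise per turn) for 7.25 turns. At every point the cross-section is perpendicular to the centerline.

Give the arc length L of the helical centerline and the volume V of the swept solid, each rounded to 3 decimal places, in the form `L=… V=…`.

2πR = 2π·15.5 = 97.389372
per-turn = √(97.389372² + 13.5²) = √(9484.6898 + 182.25) = √9666.9398 = 98.320597
L = 7.25 × 98.320597 = 712.824330
V = π·3² × L = 28.274334 × 712.824330 = 20154.633093

L=712.824 V=20154.633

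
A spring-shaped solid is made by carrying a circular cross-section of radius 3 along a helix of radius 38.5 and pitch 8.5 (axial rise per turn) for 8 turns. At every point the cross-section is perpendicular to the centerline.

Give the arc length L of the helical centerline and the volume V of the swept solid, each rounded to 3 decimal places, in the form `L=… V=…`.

2πR = 2π·38.5 = 241.902634
per-turn = √(241.902634² + 8.5²) = √(58516.8845 + 72.25) = √58589.1345 = 242.051925
L = 8 × 242.051925 = 1936.415402
V = π·3² × L = 28.274334 × 1936.415402 = 54750.855600

L=1936.415 V=54750.856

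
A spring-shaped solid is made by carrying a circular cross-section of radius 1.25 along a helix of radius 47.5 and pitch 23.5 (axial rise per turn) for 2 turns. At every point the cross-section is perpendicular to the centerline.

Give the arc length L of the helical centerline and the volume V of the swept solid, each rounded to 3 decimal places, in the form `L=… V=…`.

L=598.750 V=2939.108

2πR = 2π·47.5 = 298.451302
per-turn = √(298.451302² + 23.5²) = √(89073.1797 + 552.25) = √89625.4297 = 299.375065
L = 2 × 299.375065 = 598.750131
V = π·1.25² × L = 4.908739 × 598.750131 = 2939.107831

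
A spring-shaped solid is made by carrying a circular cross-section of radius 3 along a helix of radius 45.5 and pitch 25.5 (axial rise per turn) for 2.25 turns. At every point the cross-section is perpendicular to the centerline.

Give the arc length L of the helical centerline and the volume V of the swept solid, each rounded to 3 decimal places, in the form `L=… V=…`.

2πR = 2π·45.5 = 285.884931
per-turn = √(285.884931² + 25.5²) = √(81730.1940 + 650.25) = √82380.4440 = 287.019937
L = 2.25 × 287.019937 = 645.794858
V = π·3² × L = 28.274334 × 645.794858 = 18259.419421

L=645.795 V=18259.419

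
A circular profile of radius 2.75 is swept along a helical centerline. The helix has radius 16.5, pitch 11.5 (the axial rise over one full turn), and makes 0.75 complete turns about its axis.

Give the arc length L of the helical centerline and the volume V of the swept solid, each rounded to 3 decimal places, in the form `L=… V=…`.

L=78.231 V=1858.643

2πR = 2π·16.5 = 103.672558
per-turn = √(103.672558² + 11.5²) = √(10747.9992 + 132.25) = √10880.2492 = 104.308433
L = 0.75 × 104.308433 = 78.231325
V = π·2.75² × L = 23.758294 × 78.231325 = 1858.642848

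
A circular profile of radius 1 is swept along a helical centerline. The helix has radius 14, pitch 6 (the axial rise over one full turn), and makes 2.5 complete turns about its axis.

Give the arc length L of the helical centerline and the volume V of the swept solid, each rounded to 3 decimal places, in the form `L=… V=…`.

2πR = 2π·14 = 87.964594
per-turn = √(87.964594² + 6²) = √(7737.7699 + 36) = √7773.7699 = 88.168985
L = 2.5 × 88.168985 = 220.422462
V = π·1² × L = 3.141593 × 220.422462 = 692.477586

L=220.422 V=692.478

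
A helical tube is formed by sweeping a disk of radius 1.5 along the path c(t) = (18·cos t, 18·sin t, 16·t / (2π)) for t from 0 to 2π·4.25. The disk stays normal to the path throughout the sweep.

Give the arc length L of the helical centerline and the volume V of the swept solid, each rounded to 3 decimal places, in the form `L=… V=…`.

2πR = 2π·18 = 113.097336
per-turn = √(113.097336² + 16²) = √(12791.0073 + 256) = √13047.0073 = 114.223497
L = 4.25 × 114.223497 = 485.449863
V = π·1.5² × L = 7.068583 × 485.449863 = 3431.442877

L=485.450 V=3431.443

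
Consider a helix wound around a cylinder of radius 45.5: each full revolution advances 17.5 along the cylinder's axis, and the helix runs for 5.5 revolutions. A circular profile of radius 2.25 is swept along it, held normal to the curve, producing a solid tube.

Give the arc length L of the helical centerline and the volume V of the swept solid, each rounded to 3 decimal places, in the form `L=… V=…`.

L=1575.310 V=25054.227

2πR = 2π·45.5 = 285.884931
per-turn = √(285.884931² + 17.5²) = √(81730.1940 + 306.25) = √82036.4440 = 286.420048
L = 5.5 × 286.420048 = 1575.310265
V = π·2.25² × L = 15.904313 × 1575.310265 = 25054.227232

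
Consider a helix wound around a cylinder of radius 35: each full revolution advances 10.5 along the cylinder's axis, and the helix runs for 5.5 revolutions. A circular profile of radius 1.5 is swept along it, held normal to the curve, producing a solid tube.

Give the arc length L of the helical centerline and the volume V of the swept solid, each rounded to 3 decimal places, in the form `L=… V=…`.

L=1210.891 V=8559.285

2πR = 2π·35 = 219.911486
per-turn = √(219.911486² + 10.5²) = √(48361.0616 + 110.25) = √48471.3116 = 220.162012
L = 5.5 × 220.162012 = 1210.891066
V = π·1.5² × L = 7.068583 × 1210.891066 = 8559.284577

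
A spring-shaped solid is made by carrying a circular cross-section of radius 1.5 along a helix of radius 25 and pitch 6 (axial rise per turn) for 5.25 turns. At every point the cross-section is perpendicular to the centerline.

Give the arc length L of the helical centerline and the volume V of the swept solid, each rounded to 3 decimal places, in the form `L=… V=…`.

L=825.269 V=5833.486

2πR = 2π·25 = 157.079633
per-turn = √(157.079633² + 6²) = √(24674.0110 + 36) = √24710.0110 = 157.194182
L = 5.25 × 157.194182 = 825.269458
V = π·1.5² × L = 7.068583 × 825.269458 = 5833.486049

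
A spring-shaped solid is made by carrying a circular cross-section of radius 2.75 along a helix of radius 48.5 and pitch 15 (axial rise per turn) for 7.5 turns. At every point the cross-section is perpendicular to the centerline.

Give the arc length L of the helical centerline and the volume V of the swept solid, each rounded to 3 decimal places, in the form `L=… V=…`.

L=2288.276 V=54365.530

2πR = 2π·48.5 = 304.734487
per-turn = √(304.734487² + 15²) = √(92863.1078 + 225) = √93088.1078 = 305.103438
L = 7.5 × 305.103438 = 2288.275784
V = π·2.75² × L = 23.758294 × 2288.275784 = 54365.529846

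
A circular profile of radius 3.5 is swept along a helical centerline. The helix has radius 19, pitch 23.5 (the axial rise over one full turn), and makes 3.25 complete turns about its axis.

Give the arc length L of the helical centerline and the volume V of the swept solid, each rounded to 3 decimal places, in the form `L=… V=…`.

2πR = 2π·19 = 119.380521
per-turn = √(119.380521² + 23.5²) = √(14251.7088 + 552.25) = √14803.9588 = 121.671520
L = 3.25 × 121.671520 = 395.432440
V = π·3.5² × L = 38.484510 × 395.432440 = 15218.023682

L=395.432 V=15218.024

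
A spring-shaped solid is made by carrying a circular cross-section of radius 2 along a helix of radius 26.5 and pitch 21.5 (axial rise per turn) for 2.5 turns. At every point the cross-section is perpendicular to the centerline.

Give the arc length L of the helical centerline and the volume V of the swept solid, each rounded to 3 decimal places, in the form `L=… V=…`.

L=419.717 V=5274.319

2πR = 2π·26.5 = 166.504411
per-turn = √(166.504411² + 21.5²) = √(27723.7188 + 462.25) = √28185.9688 = 167.886774
L = 2.5 × 167.886774 = 419.716934
V = π·2² × L = 12.566371 × 419.716934 = 5274.318547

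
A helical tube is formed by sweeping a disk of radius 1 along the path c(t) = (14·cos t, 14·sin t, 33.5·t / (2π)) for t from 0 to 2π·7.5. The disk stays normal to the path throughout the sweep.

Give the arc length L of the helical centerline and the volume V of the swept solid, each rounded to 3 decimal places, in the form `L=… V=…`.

L=705.958 V=2217.831

2πR = 2π·14 = 87.964594
per-turn = √(87.964594² + 33.5²) = √(7737.7699 + 1122.25) = √8860.0199 = 94.127678
L = 7.5 × 94.127678 = 705.957588
V = π·1² × L = 3.141593 × 705.957588 = 2217.831173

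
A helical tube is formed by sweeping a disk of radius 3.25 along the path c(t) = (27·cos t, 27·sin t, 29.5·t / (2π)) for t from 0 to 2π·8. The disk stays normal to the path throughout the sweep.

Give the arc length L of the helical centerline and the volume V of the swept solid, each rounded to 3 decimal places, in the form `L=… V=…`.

L=1377.534 V=45710.824

2πR = 2π·27 = 169.646003
per-turn = √(169.646003² + 29.5²) = √(28779.7664 + 870.25) = √29650.0164 = 172.191801
L = 8 × 172.191801 = 1377.534410
V = π·3.25² × L = 33.183072 × 1377.534410 = 45710.824078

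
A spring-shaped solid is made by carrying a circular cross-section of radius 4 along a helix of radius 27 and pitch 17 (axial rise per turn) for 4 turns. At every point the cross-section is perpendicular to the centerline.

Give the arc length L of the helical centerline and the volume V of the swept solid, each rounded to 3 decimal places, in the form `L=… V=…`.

2πR = 2π·27 = 169.646003
per-turn = √(169.646003² + 17²) = √(28779.7664 + 289) = √29068.7664 = 170.495649
L = 4 × 170.495649 = 681.982597
V = π·4² × L = 50.265482 × 681.982597 = 34280.184278

L=681.983 V=34280.184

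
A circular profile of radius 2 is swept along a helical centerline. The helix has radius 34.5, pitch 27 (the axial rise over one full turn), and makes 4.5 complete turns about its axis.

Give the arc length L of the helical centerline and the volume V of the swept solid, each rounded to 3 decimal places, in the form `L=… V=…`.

L=983.002 V=12352.770

2πR = 2π·34.5 = 216.769893
per-turn = √(216.769893² + 27²) = √(46989.1866 + 729) = √47718.1866 = 218.444928
L = 4.5 × 218.444928 = 983.002176
V = π·2² × L = 12.566371 × 983.002176 = 12352.769656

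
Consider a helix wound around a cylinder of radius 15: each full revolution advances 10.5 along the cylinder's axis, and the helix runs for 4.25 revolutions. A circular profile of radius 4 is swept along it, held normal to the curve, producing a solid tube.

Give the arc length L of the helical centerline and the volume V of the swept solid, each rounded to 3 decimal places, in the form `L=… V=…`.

2πR = 2π·15 = 94.247780
per-turn = √(94.247780² + 10.5²) = √(8882.6440 + 110.25) = √8992.8940 = 94.830870
L = 4.25 × 94.830870 = 403.031199
V = π·4² × L = 50.265482 × 403.031199 = 20258.557651

L=403.031 V=20258.558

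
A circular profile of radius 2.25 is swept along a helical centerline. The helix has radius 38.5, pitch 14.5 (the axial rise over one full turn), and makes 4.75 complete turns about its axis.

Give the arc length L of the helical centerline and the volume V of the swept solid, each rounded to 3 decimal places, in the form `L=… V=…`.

2πR = 2π·38.5 = 241.902634
per-turn = √(241.902634² + 14.5²) = √(58516.8845 + 210.25) = √58727.1345 = 242.336820
L = 4.75 × 242.336820 = 1151.099897
V = π·2.25² × L = 15.904313 × 1151.099897 = 18307.452830

L=1151.100 V=18307.453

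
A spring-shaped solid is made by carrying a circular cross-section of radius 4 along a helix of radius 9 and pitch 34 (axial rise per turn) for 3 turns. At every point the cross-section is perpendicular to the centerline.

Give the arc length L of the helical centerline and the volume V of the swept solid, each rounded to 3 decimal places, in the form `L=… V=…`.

L=197.949 V=9949.997

2πR = 2π·9 = 56.548668
per-turn = √(56.548668² + 34²) = √(3197.7518 + 1156) = √4353.7518 = 65.982966
L = 3 × 65.982966 = 197.948899
V = π·4² × L = 50.265482 × 197.948899 = 9949.996887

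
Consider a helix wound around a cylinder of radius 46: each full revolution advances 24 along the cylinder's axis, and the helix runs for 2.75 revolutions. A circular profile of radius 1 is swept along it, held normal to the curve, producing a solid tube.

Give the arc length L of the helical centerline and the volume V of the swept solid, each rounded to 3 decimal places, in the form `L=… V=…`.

2πR = 2π·46 = 289.026524
per-turn = √(289.026524² + 24²) = √(83536.3317 + 576) = √84112.3317 = 290.021261
L = 2.75 × 290.021261 = 797.558467
V = π·1² × L = 3.141593 × 797.558467 = 2505.603820

L=797.558 V=2505.604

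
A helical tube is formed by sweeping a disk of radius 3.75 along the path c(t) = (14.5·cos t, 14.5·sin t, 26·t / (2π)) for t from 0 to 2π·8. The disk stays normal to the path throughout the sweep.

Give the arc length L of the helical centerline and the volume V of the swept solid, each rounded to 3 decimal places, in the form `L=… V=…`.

2πR = 2π·14.5 = 91.106187
per-turn = √(91.106187² + 26²) = √(8300.3373 + 676) = √8976.3373 = 94.743534
L = 8 × 94.743534 = 757.948275
V = π·3.75² × L = 44.178647 × 757.948275 = 33485.129043

L=757.948 V=33485.129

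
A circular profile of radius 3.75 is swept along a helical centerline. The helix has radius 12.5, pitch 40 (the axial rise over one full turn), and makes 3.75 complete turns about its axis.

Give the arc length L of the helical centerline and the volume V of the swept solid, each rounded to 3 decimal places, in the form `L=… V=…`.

L=330.522 V=14602.000

2πR = 2π·12.5 = 78.539816
per-turn = √(78.539816² + 40²) = √(6168.5028 + 1600) = √7768.5028 = 88.139110
L = 3.75 × 88.139110 = 330.521663
V = π·3.75² × L = 44.178647 × 330.521663 = 14601.999788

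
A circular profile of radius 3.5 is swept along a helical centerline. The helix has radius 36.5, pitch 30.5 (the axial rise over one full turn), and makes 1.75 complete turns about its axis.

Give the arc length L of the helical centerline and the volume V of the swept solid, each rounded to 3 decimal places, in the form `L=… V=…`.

L=404.872 V=15581.306

2πR = 2π·36.5 = 229.336264
per-turn = √(229.336264² + 30.5²) = √(52595.1219 + 930.25) = √53525.3719 = 231.355510
L = 1.75 × 231.355510 = 404.872142
V = π·3.5² × L = 38.484510 × 404.872142 = 15581.305997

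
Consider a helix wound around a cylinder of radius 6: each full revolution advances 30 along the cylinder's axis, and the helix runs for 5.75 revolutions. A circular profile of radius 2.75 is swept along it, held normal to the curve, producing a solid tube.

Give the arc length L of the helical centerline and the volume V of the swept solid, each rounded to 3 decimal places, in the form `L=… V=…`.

2πR = 2π·6 = 37.699112
per-turn = √(37.699112² + 30²) = √(1421.2230 + 900) = √2321.2230 = 48.179073
L = 5.75 × 48.179073 = 277.029667
V = π·2.75² × L = 23.758294 × 277.029667 = 6581.752405

L=277.030 V=6581.752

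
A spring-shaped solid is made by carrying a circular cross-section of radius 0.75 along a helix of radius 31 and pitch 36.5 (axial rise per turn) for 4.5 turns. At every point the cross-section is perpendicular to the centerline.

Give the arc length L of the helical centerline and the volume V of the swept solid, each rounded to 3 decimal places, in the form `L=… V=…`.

2πR = 2π·31 = 194.778745
per-turn = √(194.778745² + 36.5²) = √(37938.7593 + 1332.25) = √39271.0093 = 198.169143
L = 4.5 × 198.169143 = 891.761144
V = π·0.75² × L = 1.767146 × 891.761144 = 1575.872021

L=891.761 V=1575.872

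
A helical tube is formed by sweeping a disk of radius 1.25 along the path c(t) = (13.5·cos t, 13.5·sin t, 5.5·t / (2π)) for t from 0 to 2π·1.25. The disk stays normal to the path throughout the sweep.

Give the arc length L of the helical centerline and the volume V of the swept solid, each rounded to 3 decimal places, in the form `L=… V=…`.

2πR = 2π·13.5 = 84.823002
per-turn = √(84.823002² + 5.5²) = √(7194.9416 + 30.25) = √7225.1916 = 85.001127
L = 1.25 × 85.001127 = 106.251409
V = π·1.25² × L = 4.908739 × 106.251409 = 521.560384

L=106.251 V=521.560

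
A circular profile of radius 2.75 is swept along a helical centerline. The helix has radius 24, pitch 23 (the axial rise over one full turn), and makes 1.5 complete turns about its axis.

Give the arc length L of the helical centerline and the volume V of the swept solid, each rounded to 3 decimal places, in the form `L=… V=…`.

L=228.811 V=5436.149

2πR = 2π·24 = 150.796447
per-turn = √(150.796447² + 23²) = √(22739.5685 + 529) = √23268.5685 = 152.540383
L = 1.5 × 152.540383 = 228.810575
V = π·2.75² × L = 23.758294 × 228.810575 = 5436.149012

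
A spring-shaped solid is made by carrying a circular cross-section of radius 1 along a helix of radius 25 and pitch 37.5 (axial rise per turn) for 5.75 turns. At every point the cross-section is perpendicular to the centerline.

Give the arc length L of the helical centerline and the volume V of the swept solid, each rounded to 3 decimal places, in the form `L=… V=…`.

2πR = 2π·25 = 157.079633
per-turn = √(157.079633² + 37.5²) = √(24674.0110 + 1406.25) = √26080.2610 = 161.493842
L = 5.75 × 161.493842 = 928.589591
V = π·1² × L = 3.141593 × 928.589591 = 2917.250239

L=928.590 V=2917.250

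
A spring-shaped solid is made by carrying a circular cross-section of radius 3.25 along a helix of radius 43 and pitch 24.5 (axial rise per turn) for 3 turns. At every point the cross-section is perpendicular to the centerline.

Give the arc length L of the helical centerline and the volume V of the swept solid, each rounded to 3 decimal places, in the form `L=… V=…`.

2πR = 2π·43 = 270.176968
per-turn = √(270.176968² + 24.5²) = √(72995.5942 + 600.25) = √73595.8442 = 271.285540
L = 3 × 271.285540 = 813.856620
V = π·3.25² × L = 33.183072 × 813.856620 = 27006.263136

L=813.857 V=27006.263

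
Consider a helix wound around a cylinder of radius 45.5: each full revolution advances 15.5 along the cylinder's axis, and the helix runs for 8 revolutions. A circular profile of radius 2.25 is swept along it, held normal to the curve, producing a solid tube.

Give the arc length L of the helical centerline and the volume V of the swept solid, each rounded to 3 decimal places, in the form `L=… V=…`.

2πR = 2π·45.5 = 285.884931
per-turn = √(285.884931² + 15.5²) = √(81730.1940 + 240.25) = √81970.4440 = 286.304810
L = 8 × 286.304810 = 2290.438477
V = π·2.25² × L = 15.904313 × 2290.438477 = 36427.850014

L=2290.438 V=36427.850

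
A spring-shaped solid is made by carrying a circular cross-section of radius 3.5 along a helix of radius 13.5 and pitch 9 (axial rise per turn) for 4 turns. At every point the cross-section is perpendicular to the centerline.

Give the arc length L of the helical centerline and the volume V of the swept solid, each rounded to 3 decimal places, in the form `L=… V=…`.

L=341.197 V=13130.781

2πR = 2π·13.5 = 84.823002
per-turn = √(84.823002² + 9²) = √(7194.9416 + 81) = √7275.9416 = 85.299130
L = 4 × 85.299130 = 341.196521
V = π·3.5² × L = 38.484510 × 341.196521 = 13130.780915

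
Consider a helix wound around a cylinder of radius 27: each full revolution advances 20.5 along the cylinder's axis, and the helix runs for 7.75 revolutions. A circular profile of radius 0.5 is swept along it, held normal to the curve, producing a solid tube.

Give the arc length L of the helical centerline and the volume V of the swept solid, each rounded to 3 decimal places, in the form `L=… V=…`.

2πR = 2π·27 = 169.646003
per-turn = √(169.646003² + 20.5²) = √(28779.7664 + 420.25) = √29200.0164 = 170.880123
L = 7.75 × 170.880123 = 1324.320953
V = π·0.5² × L = 0.785398 × 1324.320953 = 1040.119244

L=1324.321 V=1040.119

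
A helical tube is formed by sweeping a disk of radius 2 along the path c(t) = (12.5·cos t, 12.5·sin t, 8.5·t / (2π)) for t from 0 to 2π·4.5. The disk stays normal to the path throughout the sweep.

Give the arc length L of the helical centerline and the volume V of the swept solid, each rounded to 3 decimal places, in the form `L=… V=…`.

L=355.493 V=4467.256

2πR = 2π·12.5 = 78.539816
per-turn = √(78.539816² + 8.5²) = √(6168.5028 + 72.25) = √6240.7528 = 78.998435
L = 4.5 × 78.998435 = 355.492958
V = π·2² × L = 12.566371 × 355.492958 = 4467.256261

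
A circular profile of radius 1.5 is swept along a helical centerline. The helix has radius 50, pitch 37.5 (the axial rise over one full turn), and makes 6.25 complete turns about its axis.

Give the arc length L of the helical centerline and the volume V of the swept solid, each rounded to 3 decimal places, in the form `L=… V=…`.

2πR = 2π·50 = 314.159265
per-turn = √(314.159265² + 37.5²) = √(98696.0440 + 1406.25) = √100102.2940 = 316.389466
L = 6.25 × 316.389466 = 1977.434161
V = π·1.5² × L = 7.068583 × 1977.434161 = 13977.658422

L=1977.434 V=13977.658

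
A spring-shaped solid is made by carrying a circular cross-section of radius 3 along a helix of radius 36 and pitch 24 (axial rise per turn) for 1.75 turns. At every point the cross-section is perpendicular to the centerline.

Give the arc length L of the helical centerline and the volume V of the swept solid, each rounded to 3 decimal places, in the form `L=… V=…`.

L=398.063 V=11254.955

2πR = 2π·36 = 226.194671
per-turn = √(226.194671² + 24²) = √(51164.0292 + 576) = √51740.0292 = 227.464347
L = 1.75 × 227.464347 = 398.062607
V = π·3² × L = 28.274334 × 398.062607 = 11254.955070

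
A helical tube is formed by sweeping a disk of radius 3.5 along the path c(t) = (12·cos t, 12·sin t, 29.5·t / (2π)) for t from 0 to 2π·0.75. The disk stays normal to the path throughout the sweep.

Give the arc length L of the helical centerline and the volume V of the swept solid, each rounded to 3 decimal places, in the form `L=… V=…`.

L=60.723 V=2336.890

2πR = 2π·12 = 75.398224
per-turn = √(75.398224² + 29.5²) = √(5684.8921 + 870.25) = √6555.1421 = 80.963832
L = 0.75 × 80.963832 = 60.722874
V = π·3.5² × L = 38.484510 × 60.722874 = 2336.890060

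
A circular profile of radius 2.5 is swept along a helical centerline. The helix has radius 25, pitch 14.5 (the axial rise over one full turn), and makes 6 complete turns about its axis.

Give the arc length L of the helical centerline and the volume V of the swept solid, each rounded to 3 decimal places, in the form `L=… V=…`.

L=946.485 V=18584.185

2πR = 2π·25 = 157.079633
per-turn = √(157.079633² + 14.5²) = √(24674.0110 + 210.25) = √24884.2610 = 157.747460
L = 6 × 157.747460 = 946.484757
V = π·2.5² × L = 19.634954 × 946.484757 = 18584.184755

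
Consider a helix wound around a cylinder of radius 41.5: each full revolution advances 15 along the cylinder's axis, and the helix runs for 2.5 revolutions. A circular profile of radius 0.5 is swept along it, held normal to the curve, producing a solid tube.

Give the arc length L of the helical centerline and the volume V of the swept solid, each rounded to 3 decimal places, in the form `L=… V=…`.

2πR = 2π·41.5 = 260.752190
per-turn = √(260.752190² + 15²) = √(67991.7047 + 225) = √68216.7047 = 261.183278
L = 2.5 × 261.183278 = 652.958195
V = π·0.5² × L = 0.785398 × 652.958195 = 512.832167

L=652.958 V=512.832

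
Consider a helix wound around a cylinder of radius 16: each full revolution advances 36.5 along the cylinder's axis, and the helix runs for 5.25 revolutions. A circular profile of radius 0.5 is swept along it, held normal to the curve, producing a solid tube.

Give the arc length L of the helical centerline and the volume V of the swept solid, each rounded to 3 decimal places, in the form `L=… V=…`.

2πR = 2π·16 = 100.530965
per-turn = √(100.530965² + 36.5²) = √(10106.4749 + 1332.25) = √11438.7249 = 106.951975
L = 5.25 × 106.951975 = 561.497868
V = π·0.5² × L = 0.785398 × 561.497868 = 440.999394

L=561.498 V=440.999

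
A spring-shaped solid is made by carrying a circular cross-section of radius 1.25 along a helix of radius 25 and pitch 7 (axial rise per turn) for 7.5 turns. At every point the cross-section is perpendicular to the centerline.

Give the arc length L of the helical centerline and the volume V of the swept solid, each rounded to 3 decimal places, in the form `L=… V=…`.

2πR = 2π·25 = 157.079633
per-turn = √(157.079633² + 7²) = √(24674.0110 + 49) = √24723.0110 = 157.235527
L = 7.5 × 157.235527 = 1179.266454
V = π·1.25² × L = 4.908739 × 1179.266454 = 5788.710668

L=1179.266 V=5788.711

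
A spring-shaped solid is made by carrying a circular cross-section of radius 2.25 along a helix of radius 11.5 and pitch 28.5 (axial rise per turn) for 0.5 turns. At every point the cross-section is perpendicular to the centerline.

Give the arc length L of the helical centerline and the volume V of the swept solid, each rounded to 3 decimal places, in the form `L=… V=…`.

2πR = 2π·11.5 = 72.256631
per-turn = √(72.256631² + 28.5²) = √(5221.0207 + 812.25) = √6033.2707 = 77.674132
L = 0.5 × 77.674132 = 38.837066
V = π·2.25² × L = 15.904313 × 38.837066 = 617.676843

L=38.837 V=617.677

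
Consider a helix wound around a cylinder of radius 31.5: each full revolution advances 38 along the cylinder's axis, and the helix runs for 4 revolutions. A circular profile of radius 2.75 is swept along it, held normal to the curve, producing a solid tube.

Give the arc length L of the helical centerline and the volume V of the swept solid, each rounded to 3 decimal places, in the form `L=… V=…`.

2πR = 2π·31.5 = 197.920337
per-turn = √(197.920337² + 38²) = √(39172.4599 + 1444) = √40616.4599 = 201.535257
L = 4 × 201.535257 = 806.141029
V = π·2.75² × L = 23.758294 × 806.141029 = 19152.535918

L=806.141 V=19152.536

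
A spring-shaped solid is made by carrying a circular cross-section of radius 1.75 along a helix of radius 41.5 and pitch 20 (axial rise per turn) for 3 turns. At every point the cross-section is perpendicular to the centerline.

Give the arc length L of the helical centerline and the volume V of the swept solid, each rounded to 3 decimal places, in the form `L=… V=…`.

L=784.554 V=7548.296

2πR = 2π·41.5 = 260.752190
per-turn = √(260.752190² + 20²) = √(67991.7047 + 400) = √68391.7047 = 261.518077
L = 3 × 261.518077 = 784.554232
V = π·1.75² × L = 9.621128 × 784.554232 = 7548.296295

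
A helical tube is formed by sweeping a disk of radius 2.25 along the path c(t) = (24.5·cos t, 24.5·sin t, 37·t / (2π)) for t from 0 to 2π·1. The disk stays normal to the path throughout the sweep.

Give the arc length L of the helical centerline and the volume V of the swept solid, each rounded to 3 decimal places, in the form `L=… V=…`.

L=158.322 V=2518.006

2πR = 2π·24.5 = 153.938040
per-turn = √(153.938040² + 37²) = √(23696.9202 + 1369) = √25065.9202 = 158.322204
L = 1 × 158.322204 = 158.322204
V = π·2.25² × L = 15.904313 × 158.322204 = 2518.005851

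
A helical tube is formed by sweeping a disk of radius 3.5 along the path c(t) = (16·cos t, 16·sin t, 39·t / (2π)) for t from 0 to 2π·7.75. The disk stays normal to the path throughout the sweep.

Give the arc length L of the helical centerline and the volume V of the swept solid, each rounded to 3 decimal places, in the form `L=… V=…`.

L=835.688 V=32161.061

2πR = 2π·16 = 100.530965
per-turn = √(100.530965² + 39²) = √(10106.4749 + 1521) = √11627.4749 = 107.830770
L = 7.75 × 107.830770 = 835.688466
V = π·3.5² × L = 38.484510 × 835.688466 = 32161.061118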